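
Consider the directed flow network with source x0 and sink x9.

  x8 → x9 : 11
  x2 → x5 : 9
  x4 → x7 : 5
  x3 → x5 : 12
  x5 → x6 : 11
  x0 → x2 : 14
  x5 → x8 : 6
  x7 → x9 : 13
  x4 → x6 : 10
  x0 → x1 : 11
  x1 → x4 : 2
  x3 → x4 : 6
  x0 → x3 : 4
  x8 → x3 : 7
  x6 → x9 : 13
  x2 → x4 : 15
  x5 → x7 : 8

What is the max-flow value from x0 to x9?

20

Augment x0→x1→x4→x6→x9: bottleneck 2, flow now 2.
Augment x0→x2→x4→x6→x9: bottleneck 8, flow now 10.
Augment x0→x2→x4→x7→x9: bottleneck 5, flow now 15.
Augment x0→x2→x5→x6→x9: bottleneck 1, flow now 16.
Augment x0→x3→x5→x6→x9: bottleneck 2, flow now 18.
Augment x0→x3→x5→x7→x9: bottleneck 2, flow now 20.
No augmenting path remains; maximum flow = 20.
In the residual graph, reachable from x0: {x0, x1}.
Min-cut edges: x0→x2 (14), x0→x3 (4), x1→x4 (2); capacity 14 + 4 + 2 = 20.
This cut is saturated, so no flow can exceed 20.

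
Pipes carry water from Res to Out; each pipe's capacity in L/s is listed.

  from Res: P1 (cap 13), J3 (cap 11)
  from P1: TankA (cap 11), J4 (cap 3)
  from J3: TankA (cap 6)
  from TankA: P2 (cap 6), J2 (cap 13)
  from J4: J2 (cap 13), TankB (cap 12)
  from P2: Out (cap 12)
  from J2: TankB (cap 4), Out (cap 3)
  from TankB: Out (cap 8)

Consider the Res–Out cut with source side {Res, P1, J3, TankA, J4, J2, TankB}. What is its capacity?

17

Edges leaving {Res, P1, J3, TankA, J4, J2, TankB}: TankA→P2 (6), J2→Out (3), TankB→Out (8).
Cut capacity = 6 + 3 + 8 = 17.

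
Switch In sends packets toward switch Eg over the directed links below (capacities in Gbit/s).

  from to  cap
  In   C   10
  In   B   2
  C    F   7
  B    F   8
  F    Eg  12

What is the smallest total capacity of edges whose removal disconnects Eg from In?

9

Augment In→C→F→Eg: bottleneck 7, flow now 7.
Augment In→B→F→Eg: bottleneck 2, flow now 9.
No augmenting path remains; maximum flow = 9.
By max-flow min-cut, the minimum cut capacity equals the max flow.
In the residual graph, reachable from In: {In, C}.
Min-cut edges: In→B (2), C→F (7); capacity 2 + 7 = 9.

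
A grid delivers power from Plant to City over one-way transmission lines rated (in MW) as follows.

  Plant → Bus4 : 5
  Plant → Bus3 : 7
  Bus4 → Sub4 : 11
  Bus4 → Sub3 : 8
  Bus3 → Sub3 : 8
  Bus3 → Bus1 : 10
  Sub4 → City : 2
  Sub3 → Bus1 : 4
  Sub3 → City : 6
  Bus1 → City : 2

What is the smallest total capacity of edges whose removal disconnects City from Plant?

10

Augment Plant→Bus4→Sub4→City: bottleneck 2, flow now 2.
Augment Plant→Bus4→Sub3→City: bottleneck 3, flow now 5.
Augment Plant→Bus3→Sub3→City: bottleneck 3, flow now 8.
Augment Plant→Bus3→Bus1→City: bottleneck 2, flow now 10.
No augmenting path remains; maximum flow = 10.
By max-flow min-cut, the minimum cut capacity equals the max flow.
In the residual graph, reachable from Plant: {Plant, Bus4, Bus3, Sub4, Sub3, Bus1}.
Min-cut edges: Sub4→City (2), Sub3→City (6), Bus1→City (2); capacity 2 + 6 + 2 = 10.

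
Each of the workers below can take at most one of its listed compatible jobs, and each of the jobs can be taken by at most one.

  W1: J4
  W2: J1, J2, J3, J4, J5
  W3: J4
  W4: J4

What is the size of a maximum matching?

2

Unit-capacity flow: source→left, listed edges, right→sink; max matching = max flow.
Augmenting path W1→J4 (+1); matched 1.
Augmenting path W2→J1 (+1); matched 2.
No augmenting path remains; maximum matching = 2.
König certificate: {W2, J4} is a vertex cover of size 2 (every listed pair touches it), so no matching can be larger.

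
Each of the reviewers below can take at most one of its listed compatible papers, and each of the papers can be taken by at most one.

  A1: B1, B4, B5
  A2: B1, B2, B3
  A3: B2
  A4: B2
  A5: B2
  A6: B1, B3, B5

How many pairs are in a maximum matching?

4

Unit-capacity flow: source→left, listed edges, right→sink; max matching = max flow.
Augmenting path A1→B1 (+1); matched 1.
Augmenting path A2→B2 (+1); matched 2.
Augmenting path A6→B3 (+1); matched 3.
Augmenting path A3→B2→A2→B1→A1→B4 (+1); matched 4.
No augmenting path remains; maximum matching = 4.
König certificate: {A1, A2, A6, B2} is a vertex cover of size 4 (every listed pair touches it), so no matching can be larger.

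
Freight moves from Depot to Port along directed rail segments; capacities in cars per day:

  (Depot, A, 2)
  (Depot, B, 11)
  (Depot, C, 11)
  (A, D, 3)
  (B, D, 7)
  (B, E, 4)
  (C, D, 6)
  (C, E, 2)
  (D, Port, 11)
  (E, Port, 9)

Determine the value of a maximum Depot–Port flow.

Augment Depot→A→D→Port: bottleneck 2, flow now 2.
Augment Depot→B→D→Port: bottleneck 7, flow now 9.
Augment Depot→B→E→Port: bottleneck 4, flow now 13.
Augment Depot→C→D→Port: bottleneck 2, flow now 15.
Augment Depot→C→E→Port: bottleneck 2, flow now 17.
No augmenting path remains; maximum flow = 17.
In the residual graph, reachable from Depot: {Depot, A, B, C, D}.
Min-cut edges: B→E (4), C→E (2), D→Port (11); capacity 4 + 2 + 11 = 17.
This cut is saturated, so no flow can exceed 17.

17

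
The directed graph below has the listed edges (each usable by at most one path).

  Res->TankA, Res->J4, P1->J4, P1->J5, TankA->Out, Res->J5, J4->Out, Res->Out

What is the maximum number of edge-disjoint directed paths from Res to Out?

Assign every edge capacity 1; by Menger, the answer equals the max flow.
Path Res→Out (+1); total 1.
Path Res→TankA→Out (+1); total 2.
Path Res→J4→Out (+1); total 3.
No residual Res→Out path; max flow = 3.
Certifying cut of size 3: {Res→J4, Res→Out, Res→TankA}.

3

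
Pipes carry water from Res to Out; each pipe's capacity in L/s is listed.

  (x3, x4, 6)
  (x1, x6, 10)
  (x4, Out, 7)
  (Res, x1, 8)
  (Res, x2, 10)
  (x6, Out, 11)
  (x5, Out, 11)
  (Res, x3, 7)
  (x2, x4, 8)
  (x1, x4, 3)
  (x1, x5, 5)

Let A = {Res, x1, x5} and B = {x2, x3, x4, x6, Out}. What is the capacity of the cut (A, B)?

Edges leaving {Res, x1, x5}: Res→x2 (10), Res→x3 (7), x1→x4 (3), x1→x6 (10), x5→Out (11).
Cut capacity = 10 + 7 + 3 + 10 + 11 = 41.

41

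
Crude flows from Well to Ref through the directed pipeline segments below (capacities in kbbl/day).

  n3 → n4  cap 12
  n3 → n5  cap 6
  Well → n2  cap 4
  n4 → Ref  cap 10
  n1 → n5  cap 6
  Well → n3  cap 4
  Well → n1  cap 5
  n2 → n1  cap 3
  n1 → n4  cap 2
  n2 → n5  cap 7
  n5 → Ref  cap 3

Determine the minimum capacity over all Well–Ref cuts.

Augment Well→n1→n4→Ref: bottleneck 2, flow now 2.
Augment Well→n1→n5→Ref: bottleneck 3, flow now 5.
Augment Well→n3→n4→Ref: bottleneck 4, flow now 9.
No augmenting path remains; maximum flow = 9.
By max-flow min-cut, the minimum cut capacity equals the max flow.
In the residual graph, reachable from Well: {Well, n1, n2, n5}.
Min-cut edges: Well→n3 (4), n1→n4 (2), n5→Ref (3); capacity 4 + 2 + 3 = 9.

9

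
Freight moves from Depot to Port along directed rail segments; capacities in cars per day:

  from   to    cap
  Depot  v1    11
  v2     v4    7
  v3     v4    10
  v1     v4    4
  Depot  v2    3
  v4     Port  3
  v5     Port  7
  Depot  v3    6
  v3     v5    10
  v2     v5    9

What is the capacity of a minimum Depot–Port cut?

Augment Depot→v1→v4→Port: bottleneck 3, flow now 3.
Augment Depot→v2→v5→Port: bottleneck 3, flow now 6.
Augment Depot→v3→v5→Port: bottleneck 4, flow now 10.
No augmenting path remains; maximum flow = 10.
By max-flow min-cut, the minimum cut capacity equals the max flow.
In the residual graph, reachable from Depot: {Depot, v1, v2, v3, v4, v5}.
Min-cut edges: v4→Port (3), v5→Port (7); capacity 3 + 7 = 10.

10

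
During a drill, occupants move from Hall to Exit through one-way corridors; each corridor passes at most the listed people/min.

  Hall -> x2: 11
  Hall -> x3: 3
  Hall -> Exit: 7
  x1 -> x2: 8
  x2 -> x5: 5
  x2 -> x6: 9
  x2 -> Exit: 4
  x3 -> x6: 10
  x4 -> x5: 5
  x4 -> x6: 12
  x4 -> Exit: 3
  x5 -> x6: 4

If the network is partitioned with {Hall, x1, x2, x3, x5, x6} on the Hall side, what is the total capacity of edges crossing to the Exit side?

Edges leaving {Hall, x1, x2, x3, x5, x6}: Hall→Exit (7), x2→Exit (4).
Cut capacity = 7 + 4 = 11.

11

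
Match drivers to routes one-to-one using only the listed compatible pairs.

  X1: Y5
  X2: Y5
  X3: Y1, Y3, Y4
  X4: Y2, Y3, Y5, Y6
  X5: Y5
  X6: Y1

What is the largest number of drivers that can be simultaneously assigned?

Unit-capacity flow: source→left, listed edges, right→sink; max matching = max flow.
Augmenting path X1→Y5 (+1); matched 1.
Augmenting path X3→Y1 (+1); matched 2.
Augmenting path X4→Y2 (+1); matched 3.
Augmenting path X6→Y1→X3→Y3 (+1); matched 4.
No augmenting path remains; maximum matching = 4.
König certificate: {X3, X4, X6, Y5} is a vertex cover of size 4 (every listed pair touches it), so no matching can be larger.

4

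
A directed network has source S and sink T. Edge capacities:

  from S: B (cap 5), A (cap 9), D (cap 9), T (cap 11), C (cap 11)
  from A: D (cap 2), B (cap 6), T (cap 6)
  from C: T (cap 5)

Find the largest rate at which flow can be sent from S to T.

22

Augment S→T: bottleneck 11, flow now 11.
Augment S→A→T: bottleneck 6, flow now 17.
Augment S→C→T: bottleneck 5, flow now 22.
No augmenting path remains; maximum flow = 22.
In the residual graph, reachable from S: {S, A, B, C, D}.
Min-cut edges: S→T (11), A→T (6), C→T (5); capacity 11 + 6 + 5 = 22.
This cut is saturated, so no flow can exceed 22.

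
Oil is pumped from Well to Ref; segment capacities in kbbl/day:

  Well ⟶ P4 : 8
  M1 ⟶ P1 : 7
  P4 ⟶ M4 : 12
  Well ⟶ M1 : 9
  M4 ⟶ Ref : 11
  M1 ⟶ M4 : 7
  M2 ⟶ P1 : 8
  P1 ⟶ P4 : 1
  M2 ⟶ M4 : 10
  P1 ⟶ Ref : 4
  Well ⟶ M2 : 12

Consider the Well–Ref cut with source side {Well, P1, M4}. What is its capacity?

Edges leaving {Well, P1, M4}: Well→M2 (12), Well→M1 (9), Well→P4 (8), P1→P4 (1), P1→Ref (4), M4→Ref (11).
Cut capacity = 12 + 9 + 8 + 1 + 4 + 11 = 45.

45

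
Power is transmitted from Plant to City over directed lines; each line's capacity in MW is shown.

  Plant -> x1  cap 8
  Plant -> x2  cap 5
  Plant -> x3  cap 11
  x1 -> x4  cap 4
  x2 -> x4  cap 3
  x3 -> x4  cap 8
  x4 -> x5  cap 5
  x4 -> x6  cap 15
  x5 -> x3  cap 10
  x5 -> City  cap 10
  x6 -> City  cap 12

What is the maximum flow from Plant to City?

Augment Plant→x1→x4→x5→City: bottleneck 4, flow now 4.
Augment Plant→x2→x4→x5→City: bottleneck 1, flow now 5.
Augment Plant→x2→x4→x6→City: bottleneck 2, flow now 7.
Augment Plant→x3→x4→x6→City: bottleneck 8, flow now 15.
No augmenting path remains; maximum flow = 15.
In the residual graph, reachable from Plant: {Plant, x1, x2, x3}.
Min-cut edges: x1→x4 (4), x2→x4 (3), x3→x4 (8); capacity 4 + 3 + 8 = 15.
This cut is saturated, so no flow can exceed 15.

15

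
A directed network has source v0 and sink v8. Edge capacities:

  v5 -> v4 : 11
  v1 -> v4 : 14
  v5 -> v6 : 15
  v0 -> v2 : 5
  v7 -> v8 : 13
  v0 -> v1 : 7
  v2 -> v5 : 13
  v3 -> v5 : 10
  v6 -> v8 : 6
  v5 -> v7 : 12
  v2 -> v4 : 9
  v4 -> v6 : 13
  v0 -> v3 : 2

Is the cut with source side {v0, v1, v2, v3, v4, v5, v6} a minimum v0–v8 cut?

Given cut capacity: 12 + 6 = 18.
Augment v0→v1→v4→v6→v8: bottleneck 6, flow now 6.
Augment v0→v2→v5→v7→v8: bottleneck 5, flow now 11.
Augment v0→v3→v5→v7→v8: bottleneck 2, flow now 13.
No augmenting path remains; maximum flow = 13.
In the residual graph, reachable from v0: {v0, v1, v4, v6}.
Min-cut edges: v0→v2 (5), v0→v3 (2), v6→v8 (6); capacity 5 + 2 + 6 = 13.
Cut capacity 18 exceeds the max flow 13, so it is not minimum.

No — its capacity is 18, but the minimum cut has capacity 13.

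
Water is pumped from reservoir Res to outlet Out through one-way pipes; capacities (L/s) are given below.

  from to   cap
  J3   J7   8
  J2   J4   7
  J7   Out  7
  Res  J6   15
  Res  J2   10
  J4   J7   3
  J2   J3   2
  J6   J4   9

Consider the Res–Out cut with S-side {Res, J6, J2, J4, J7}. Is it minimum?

Given cut capacity: 2 + 7 = 9.
Augment Res→J6→J4→J7→Out: bottleneck 3, flow now 3.
Augment Res→J2→J3→J7→Out: bottleneck 2, flow now 5.
No augmenting path remains; maximum flow = 5.
In the residual graph, reachable from Res: {Res, J6, J2, J4}.
Min-cut edges: J2→J3 (2), J4→J7 (3); capacity 2 + 3 = 5.
Cut capacity 9 exceeds the max flow 5, so it is not minimum.

No — its capacity is 9, but the minimum cut has capacity 5.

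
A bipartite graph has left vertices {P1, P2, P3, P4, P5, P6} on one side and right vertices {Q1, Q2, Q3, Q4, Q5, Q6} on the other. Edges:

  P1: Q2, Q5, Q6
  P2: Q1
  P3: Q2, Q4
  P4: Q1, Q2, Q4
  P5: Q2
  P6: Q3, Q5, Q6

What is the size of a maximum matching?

5

Unit-capacity flow: source→left, listed edges, right→sink; max matching = max flow.
Augmenting path P1→Q2 (+1); matched 1.
Augmenting path P2→Q1 (+1); matched 2.
Augmenting path P3→Q4 (+1); matched 3.
Augmenting path P6→Q3 (+1); matched 4.
Augmenting path P4→Q2→P1→Q5 (+1); matched 5.
No augmenting path remains; maximum matching = 5.
König certificate: {P1, P6, Q1, Q2, Q4} is a vertex cover of size 5 (every listed pair touches it), so no matching can be larger.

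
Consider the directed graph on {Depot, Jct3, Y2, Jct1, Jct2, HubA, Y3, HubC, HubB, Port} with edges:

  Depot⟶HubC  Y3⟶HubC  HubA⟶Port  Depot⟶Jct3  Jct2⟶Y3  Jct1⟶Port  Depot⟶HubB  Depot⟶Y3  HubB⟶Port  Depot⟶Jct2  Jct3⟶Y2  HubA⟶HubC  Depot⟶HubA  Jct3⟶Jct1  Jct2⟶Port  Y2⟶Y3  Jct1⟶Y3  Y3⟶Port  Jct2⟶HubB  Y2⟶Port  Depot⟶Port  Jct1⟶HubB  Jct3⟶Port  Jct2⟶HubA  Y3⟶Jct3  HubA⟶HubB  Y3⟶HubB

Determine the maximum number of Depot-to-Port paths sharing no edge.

Assign every edge capacity 1; by Menger, the answer equals the max flow.
Path Depot→Port (+1); total 1.
Path Depot→Jct3→Port (+1); total 2.
Path Depot→Jct2→Port (+1); total 3.
Path Depot→HubA→Port (+1); total 4.
Path Depot→Y3→Port (+1); total 5.
Path Depot→HubB→Port (+1); total 6.
No residual Depot→Port path; max flow = 6.
Certifying cut of size 6: {Depot→HubA, Depot→HubB, Depot→Jct2, Depot→Jct3, Depot→Port, Depot→Y3}.

6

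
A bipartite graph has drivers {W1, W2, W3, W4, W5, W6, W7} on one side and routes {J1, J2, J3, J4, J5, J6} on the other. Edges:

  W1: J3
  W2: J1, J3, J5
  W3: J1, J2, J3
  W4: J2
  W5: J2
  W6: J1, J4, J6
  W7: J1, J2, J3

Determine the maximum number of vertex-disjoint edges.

5

Unit-capacity flow: source→left, listed edges, right→sink; max matching = max flow.
Augmenting path W1→J3 (+1); matched 1.
Augmenting path W2→J1 (+1); matched 2.
Augmenting path W3→J2 (+1); matched 3.
Augmenting path W6→J4 (+1); matched 4.
Augmenting path W7→J1→W2→J5 (+1); matched 5.
No augmenting path remains; maximum matching = 5.
König certificate: {W2, W6, J1, J2, J3} is a vertex cover of size 5 (every listed pair touches it), so no matching can be larger.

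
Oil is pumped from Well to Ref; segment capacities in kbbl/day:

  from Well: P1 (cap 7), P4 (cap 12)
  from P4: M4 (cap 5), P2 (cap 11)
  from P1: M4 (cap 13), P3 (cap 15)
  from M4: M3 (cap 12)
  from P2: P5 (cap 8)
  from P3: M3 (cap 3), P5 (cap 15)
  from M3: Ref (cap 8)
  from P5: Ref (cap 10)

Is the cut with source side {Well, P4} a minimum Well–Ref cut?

No — its capacity is 23, but the minimum cut has capacity 18.

Given cut capacity: 7 + 5 + 11 = 23.
Augment Well→P4→M4→M3→Ref: bottleneck 5, flow now 5.
Augment Well→P4→P2→P5→Ref: bottleneck 7, flow now 12.
Augment Well→P1→M4→M3→Ref: bottleneck 3, flow now 15.
Augment Well→P1→P3→P5→Ref: bottleneck 3, flow now 18.
No augmenting path remains; maximum flow = 18.
In the residual graph, reachable from Well: {Well, P4, P1, M4, P2, P3, M3, P5}.
Min-cut edges: M3→Ref (8), P5→Ref (10); capacity 8 + 10 = 18.
Cut capacity 23 exceeds the max flow 18, so it is not minimum.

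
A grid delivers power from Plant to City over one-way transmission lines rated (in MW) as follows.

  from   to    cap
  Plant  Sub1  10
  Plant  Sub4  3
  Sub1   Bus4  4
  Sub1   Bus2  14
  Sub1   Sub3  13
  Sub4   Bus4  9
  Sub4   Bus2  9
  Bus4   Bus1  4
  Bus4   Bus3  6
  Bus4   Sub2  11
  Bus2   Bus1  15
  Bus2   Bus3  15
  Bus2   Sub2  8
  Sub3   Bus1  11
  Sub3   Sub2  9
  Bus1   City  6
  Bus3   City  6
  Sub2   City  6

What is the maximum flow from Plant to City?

13

Augment Plant→Sub1→Bus4→Bus1→City: bottleneck 4, flow now 4.
Augment Plant→Sub1→Bus2→Bus1→City: bottleneck 2, flow now 6.
Augment Plant→Sub1→Bus2→Bus3→City: bottleneck 4, flow now 10.
Augment Plant→Sub4→Bus4→Bus3→City: bottleneck 2, flow now 12.
Augment Plant→Sub4→Bus4→Sub2→City: bottleneck 1, flow now 13.
No augmenting path remains; maximum flow = 13.
In the residual graph, reachable from Plant: {Plant}.
Min-cut edges: Plant→Sub1 (10), Plant→Sub4 (3); capacity 10 + 3 = 13.
This cut is saturated, so no flow can exceed 13.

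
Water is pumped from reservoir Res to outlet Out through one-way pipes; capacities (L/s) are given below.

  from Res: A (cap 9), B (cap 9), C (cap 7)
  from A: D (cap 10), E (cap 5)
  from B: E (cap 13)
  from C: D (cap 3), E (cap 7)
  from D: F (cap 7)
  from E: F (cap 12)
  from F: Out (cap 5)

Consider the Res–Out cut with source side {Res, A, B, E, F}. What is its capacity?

22

Edges leaving {Res, A, B, E, F}: Res→C (7), A→D (10), F→Out (5).
Cut capacity = 7 + 10 + 5 = 22.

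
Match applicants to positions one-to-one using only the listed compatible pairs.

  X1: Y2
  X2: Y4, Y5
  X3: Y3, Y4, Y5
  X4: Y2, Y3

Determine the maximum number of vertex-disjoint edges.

4

Unit-capacity flow: source→left, listed edges, right→sink; max matching = max flow.
Augmenting path X1→Y2 (+1); matched 1.
Augmenting path X2→Y4 (+1); matched 2.
Augmenting path X3→Y3 (+1); matched 3.
Augmenting path X4→Y3→X3→Y5 (+1); matched 4.
No augmenting path remains; maximum matching = 4.
König certificate: {X1, X2, X3, X4} is a vertex cover of size 4 (every listed pair touches it), so no matching can be larger.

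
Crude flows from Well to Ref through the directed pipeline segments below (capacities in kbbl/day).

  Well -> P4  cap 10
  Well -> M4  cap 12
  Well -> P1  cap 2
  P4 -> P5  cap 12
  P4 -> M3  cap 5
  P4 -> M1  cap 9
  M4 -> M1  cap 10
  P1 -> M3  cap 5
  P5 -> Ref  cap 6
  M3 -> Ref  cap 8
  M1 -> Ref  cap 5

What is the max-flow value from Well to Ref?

17

Augment Well→P4→P5→Ref: bottleneck 6, flow now 6.
Augment Well→P4→M3→Ref: bottleneck 4, flow now 10.
Augment Well→M4→M1→Ref: bottleneck 5, flow now 15.
Augment Well→P1→M3→Ref: bottleneck 2, flow now 17.
No augmenting path remains; maximum flow = 17.
In the residual graph, reachable from Well: {Well, M4, M1}.
Min-cut edges: Well→P4 (10), Well→P1 (2), M1→Ref (5); capacity 10 + 2 + 5 = 17.
This cut is saturated, so no flow can exceed 17.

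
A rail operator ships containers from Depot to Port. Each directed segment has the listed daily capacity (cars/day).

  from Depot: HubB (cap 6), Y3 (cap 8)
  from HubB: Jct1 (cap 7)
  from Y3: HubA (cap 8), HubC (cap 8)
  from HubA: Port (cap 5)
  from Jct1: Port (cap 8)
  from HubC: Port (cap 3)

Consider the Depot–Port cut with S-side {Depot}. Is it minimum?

Given cut capacity: 6 + 8 = 14.
Augment Depot→HubB→Jct1→Port: bottleneck 6, flow now 6.
Augment Depot→Y3→HubA→Port: bottleneck 5, flow now 11.
Augment Depot→Y3→HubC→Port: bottleneck 3, flow now 14.
No augmenting path remains; maximum flow = 14.
Cut capacity 14 equals the max flow, so it is a minimum cut.

Yes — it is a minimum cut (capacity 14).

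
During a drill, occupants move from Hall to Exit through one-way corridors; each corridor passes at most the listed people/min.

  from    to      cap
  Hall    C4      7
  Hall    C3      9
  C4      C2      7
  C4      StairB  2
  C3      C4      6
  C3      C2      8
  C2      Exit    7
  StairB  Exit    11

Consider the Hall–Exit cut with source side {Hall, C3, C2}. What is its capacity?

20

Edges leaving {Hall, C3, C2}: Hall→C4 (7), C3→C4 (6), C2→Exit (7).
Cut capacity = 7 + 6 + 7 = 20.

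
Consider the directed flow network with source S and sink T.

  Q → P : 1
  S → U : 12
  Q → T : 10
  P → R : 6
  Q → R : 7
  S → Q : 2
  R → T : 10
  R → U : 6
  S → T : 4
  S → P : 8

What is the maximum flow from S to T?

Augment S→T: bottleneck 4, flow now 4.
Augment S→Q→T: bottleneck 2, flow now 6.
Augment S→P→R→T: bottleneck 6, flow now 12.
No augmenting path remains; maximum flow = 12.
In the residual graph, reachable from S: {S, P, U}.
Min-cut edges: S→Q (2), S→T (4), P→R (6); capacity 2 + 4 + 6 = 12.
This cut is saturated, so no flow can exceed 12.

12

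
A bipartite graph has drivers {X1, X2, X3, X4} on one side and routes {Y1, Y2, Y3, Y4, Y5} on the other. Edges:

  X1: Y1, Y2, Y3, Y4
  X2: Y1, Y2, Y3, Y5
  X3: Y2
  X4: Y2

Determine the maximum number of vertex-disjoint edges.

3

Unit-capacity flow: source→left, listed edges, right→sink; max matching = max flow.
Augmenting path X1→Y1 (+1); matched 1.
Augmenting path X2→Y2 (+1); matched 2.
Augmenting path X3→Y2→X2→Y3 (+1); matched 3.
No augmenting path remains; maximum matching = 3.
König certificate: {X1, X2, Y2} is a vertex cover of size 3 (every listed pair touches it), so no matching can be larger.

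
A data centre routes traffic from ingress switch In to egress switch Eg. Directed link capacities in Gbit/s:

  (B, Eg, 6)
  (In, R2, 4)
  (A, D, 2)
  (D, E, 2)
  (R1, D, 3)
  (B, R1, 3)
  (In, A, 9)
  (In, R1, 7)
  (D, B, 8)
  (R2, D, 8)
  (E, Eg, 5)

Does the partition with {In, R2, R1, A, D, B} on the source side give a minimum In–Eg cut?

Given cut capacity: 2 + 6 = 8.
Augment In→R2→D→E→Eg: bottleneck 2, flow now 2.
Augment In→R2→D→B→Eg: bottleneck 2, flow now 4.
Augment In→R1→D→B→Eg: bottleneck 3, flow now 7.
Augment In→A→D→B→Eg: bottleneck 1, flow now 8.
No augmenting path remains; maximum flow = 8.
Cut capacity 8 equals the max flow, so it is a minimum cut.

Yes — it is a minimum cut (capacity 8).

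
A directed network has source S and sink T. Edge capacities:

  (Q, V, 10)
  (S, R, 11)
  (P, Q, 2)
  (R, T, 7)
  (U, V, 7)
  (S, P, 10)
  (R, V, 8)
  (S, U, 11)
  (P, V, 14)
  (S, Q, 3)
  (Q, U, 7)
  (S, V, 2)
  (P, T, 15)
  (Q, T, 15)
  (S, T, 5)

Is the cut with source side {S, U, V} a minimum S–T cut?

Given cut capacity: 10 + 3 + 11 + 5 = 29.
Augment S→T: bottleneck 5, flow now 5.
Augment S→P→T: bottleneck 10, flow now 15.
Augment S→Q→T: bottleneck 3, flow now 18.
Augment S→R→T: bottleneck 7, flow now 25.
No augmenting path remains; maximum flow = 25.
In the residual graph, reachable from S: {S, R, U, V}.
Min-cut edges: S→P (10), S→Q (3), S→T (5), R→T (7); capacity 10 + 3 + 5 + 7 = 25.
Cut capacity 29 exceeds the max flow 25, so it is not minimum.

No — its capacity is 29, but the minimum cut has capacity 25.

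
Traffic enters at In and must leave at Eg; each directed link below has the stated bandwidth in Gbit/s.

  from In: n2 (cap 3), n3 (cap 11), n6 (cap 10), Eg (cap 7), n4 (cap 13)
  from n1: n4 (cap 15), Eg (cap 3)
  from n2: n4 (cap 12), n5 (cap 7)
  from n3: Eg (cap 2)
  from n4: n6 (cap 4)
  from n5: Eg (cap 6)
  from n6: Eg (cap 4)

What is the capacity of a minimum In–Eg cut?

16

Augment In→Eg: bottleneck 7, flow now 7.
Augment In→n3→Eg: bottleneck 2, flow now 9.
Augment In→n6→Eg: bottleneck 4, flow now 13.
Augment In→n2→n5→Eg: bottleneck 3, flow now 16.
No augmenting path remains; maximum flow = 16.
By max-flow min-cut, the minimum cut capacity equals the max flow.
In the residual graph, reachable from In: {In, n3, n4, n6}.
Min-cut edges: In→n2 (3), In→Eg (7), n3→Eg (2), n6→Eg (4); capacity 3 + 7 + 2 + 4 = 16.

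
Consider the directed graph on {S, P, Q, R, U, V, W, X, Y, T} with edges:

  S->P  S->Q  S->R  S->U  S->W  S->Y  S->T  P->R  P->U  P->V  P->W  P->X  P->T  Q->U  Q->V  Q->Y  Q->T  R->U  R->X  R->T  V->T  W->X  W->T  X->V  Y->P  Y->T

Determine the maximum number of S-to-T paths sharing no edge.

6

Assign every edge capacity 1; by Menger, the answer equals the max flow.
Path S→T (+1); total 1.
Path S→P→T (+1); total 2.
Path S→Q→T (+1); total 3.
Path S→R→T (+1); total 4.
Path S→W→T (+1); total 5.
Path S→Y→T (+1); total 6.
No residual S→T path; max flow = 6.
Certifying cut of size 6: {S→P, S→Q, S→R, S→T, S→W, S→Y}.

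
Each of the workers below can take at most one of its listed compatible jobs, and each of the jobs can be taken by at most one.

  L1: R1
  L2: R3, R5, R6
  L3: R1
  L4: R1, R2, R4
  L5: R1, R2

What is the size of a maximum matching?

Unit-capacity flow: source→left, listed edges, right→sink; max matching = max flow.
Augmenting path L1→R1 (+1); matched 1.
Augmenting path L2→R3 (+1); matched 2.
Augmenting path L4→R2 (+1); matched 3.
Augmenting path L5→R2→L4→R4 (+1); matched 4.
No augmenting path remains; maximum matching = 4.
König certificate: {L2, L4, L5, R1} is a vertex cover of size 4 (every listed pair touches it), so no matching can be larger.

4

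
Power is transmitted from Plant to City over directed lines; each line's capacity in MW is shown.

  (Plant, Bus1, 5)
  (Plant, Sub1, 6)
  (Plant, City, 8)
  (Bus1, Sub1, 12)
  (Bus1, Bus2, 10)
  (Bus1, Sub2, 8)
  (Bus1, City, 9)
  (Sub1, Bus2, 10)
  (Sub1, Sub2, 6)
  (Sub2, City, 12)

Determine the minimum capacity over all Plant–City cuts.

Augment Plant→City: bottleneck 8, flow now 8.
Augment Plant→Bus1→City: bottleneck 5, flow now 13.
Augment Plant→Sub1→Sub2→City: bottleneck 6, flow now 19.
No augmenting path remains; maximum flow = 19.
By max-flow min-cut, the minimum cut capacity equals the max flow.
In the residual graph, reachable from Plant: {Plant}.
Min-cut edges: Plant→Bus1 (5), Plant→Sub1 (6), Plant→City (8); capacity 5 + 6 + 8 = 19.

19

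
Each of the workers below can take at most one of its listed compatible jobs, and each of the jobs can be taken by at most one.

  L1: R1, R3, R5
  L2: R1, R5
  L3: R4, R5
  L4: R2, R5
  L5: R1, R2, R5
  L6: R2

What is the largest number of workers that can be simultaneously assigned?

5

Unit-capacity flow: source→left, listed edges, right→sink; max matching = max flow.
Augmenting path L1→R1 (+1); matched 1.
Augmenting path L2→R5 (+1); matched 2.
Augmenting path L3→R4 (+1); matched 3.
Augmenting path L4→R2 (+1); matched 4.
Augmenting path L5→R1→L1→R3 (+1); matched 5.
No augmenting path remains; maximum matching = 5.
König certificate: {L1, L3, R1, R2, R5} is a vertex cover of size 5 (every listed pair touches it), so no matching can be larger.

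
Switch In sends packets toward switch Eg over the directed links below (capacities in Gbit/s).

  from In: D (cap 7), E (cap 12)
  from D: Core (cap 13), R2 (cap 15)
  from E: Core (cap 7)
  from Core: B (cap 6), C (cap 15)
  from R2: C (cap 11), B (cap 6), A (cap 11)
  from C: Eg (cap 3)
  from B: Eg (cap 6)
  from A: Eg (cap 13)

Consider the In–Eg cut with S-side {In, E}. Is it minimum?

Given cut capacity: 7 + 7 = 14.
Augment In→D→Core→C→Eg: bottleneck 3, flow now 3.
Augment In→D→Core→B→Eg: bottleneck 4, flow now 7.
Augment In→E→Core→B→Eg: bottleneck 2, flow now 9.
Augment In→E→Core→D→R2→A→Eg: bottleneck 5, flow now 14. (uses reverse residual edge)
No augmenting path remains; maximum flow = 14.
Cut capacity 14 equals the max flow, so it is a minimum cut.

Yes — it is a minimum cut (capacity 14).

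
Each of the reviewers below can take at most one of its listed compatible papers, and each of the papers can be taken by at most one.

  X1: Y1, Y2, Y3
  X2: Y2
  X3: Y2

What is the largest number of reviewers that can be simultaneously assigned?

Unit-capacity flow: source→left, listed edges, right→sink; max matching = max flow.
Augmenting path X1→Y1 (+1); matched 1.
Augmenting path X2→Y2 (+1); matched 2.
No augmenting path remains; maximum matching = 2.
König certificate: {X1, Y2} is a vertex cover of size 2 (every listed pair touches it), so no matching can be larger.

2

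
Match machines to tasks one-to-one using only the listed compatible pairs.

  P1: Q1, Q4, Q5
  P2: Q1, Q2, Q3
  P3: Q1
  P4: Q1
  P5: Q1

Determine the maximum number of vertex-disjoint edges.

Unit-capacity flow: source→left, listed edges, right→sink; max matching = max flow.
Augmenting path P1→Q1 (+1); matched 1.
Augmenting path P2→Q2 (+1); matched 2.
Augmenting path P3→Q1→P1→Q4 (+1); matched 3.
No augmenting path remains; maximum matching = 3.
König certificate: {P1, P2, Q1} is a vertex cover of size 3 (every listed pair touches it), so no matching can be larger.

3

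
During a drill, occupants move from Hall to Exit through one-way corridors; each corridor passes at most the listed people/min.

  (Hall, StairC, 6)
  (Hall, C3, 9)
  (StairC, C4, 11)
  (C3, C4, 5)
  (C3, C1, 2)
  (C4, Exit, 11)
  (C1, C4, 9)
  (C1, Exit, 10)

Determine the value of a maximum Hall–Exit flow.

13

Augment Hall→StairC→C4→Exit: bottleneck 6, flow now 6.
Augment Hall→C3→C4→Exit: bottleneck 5, flow now 11.
Augment Hall→C3→C1→Exit: bottleneck 2, flow now 13.
No augmenting path remains; maximum flow = 13.
In the residual graph, reachable from Hall: {Hall, C3}.
Min-cut edges: Hall→StairC (6), C3→C4 (5), C3→C1 (2); capacity 6 + 5 + 2 = 13.
This cut is saturated, so no flow can exceed 13.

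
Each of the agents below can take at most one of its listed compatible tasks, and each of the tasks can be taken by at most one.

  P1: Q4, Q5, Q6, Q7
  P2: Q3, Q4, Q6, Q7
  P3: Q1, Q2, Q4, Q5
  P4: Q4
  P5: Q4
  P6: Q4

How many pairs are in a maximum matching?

4

Unit-capacity flow: source→left, listed edges, right→sink; max matching = max flow.
Augmenting path P1→Q4 (+1); matched 1.
Augmenting path P2→Q3 (+1); matched 2.
Augmenting path P3→Q1 (+1); matched 3.
Augmenting path P4→Q4→P1→Q5 (+1); matched 4.
No augmenting path remains; maximum matching = 4.
König certificate: {P1, P2, P3, Q4} is a vertex cover of size 4 (every listed pair touches it), so no matching can be larger.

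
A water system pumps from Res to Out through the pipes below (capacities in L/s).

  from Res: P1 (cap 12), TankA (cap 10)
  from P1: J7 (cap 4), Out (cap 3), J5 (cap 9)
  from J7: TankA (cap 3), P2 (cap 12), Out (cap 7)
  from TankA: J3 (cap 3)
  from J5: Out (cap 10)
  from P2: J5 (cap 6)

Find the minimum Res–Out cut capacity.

Augment Res→P1→Out: bottleneck 3, flow now 3.
Augment Res→P1→J7→Out: bottleneck 4, flow now 7.
Augment Res→P1→J5→Out: bottleneck 5, flow now 12.
No augmenting path remains; maximum flow = 12.
By max-flow min-cut, the minimum cut capacity equals the max flow.
In the residual graph, reachable from Res: {Res, TankA, J3}.
Min-cut edges: Res→P1 (12); capacity 12 = 12.

12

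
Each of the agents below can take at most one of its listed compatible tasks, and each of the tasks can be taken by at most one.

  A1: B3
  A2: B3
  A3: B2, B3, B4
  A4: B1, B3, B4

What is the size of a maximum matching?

Unit-capacity flow: source→left, listed edges, right→sink; max matching = max flow.
Augmenting path A1→B3 (+1); matched 1.
Augmenting path A3→B2 (+1); matched 2.
Augmenting path A4→B1 (+1); matched 3.
No augmenting path remains; maximum matching = 3.
König certificate: {A3, A4, B3} is a vertex cover of size 3 (every listed pair touches it), so no matching can be larger.

3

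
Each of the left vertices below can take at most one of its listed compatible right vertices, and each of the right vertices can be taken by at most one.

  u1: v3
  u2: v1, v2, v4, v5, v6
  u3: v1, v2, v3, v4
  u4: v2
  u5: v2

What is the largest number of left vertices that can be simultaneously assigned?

4

Unit-capacity flow: source→left, listed edges, right→sink; max matching = max flow.
Augmenting path u1→v3 (+1); matched 1.
Augmenting path u2→v1 (+1); matched 2.
Augmenting path u3→v2 (+1); matched 3.
Augmenting path u4→v2→u3→v4 (+1); matched 4.
No augmenting path remains; maximum matching = 4.
König certificate: {u1, u2, u3, v2} is a vertex cover of size 4 (every listed pair touches it), so no matching can be larger.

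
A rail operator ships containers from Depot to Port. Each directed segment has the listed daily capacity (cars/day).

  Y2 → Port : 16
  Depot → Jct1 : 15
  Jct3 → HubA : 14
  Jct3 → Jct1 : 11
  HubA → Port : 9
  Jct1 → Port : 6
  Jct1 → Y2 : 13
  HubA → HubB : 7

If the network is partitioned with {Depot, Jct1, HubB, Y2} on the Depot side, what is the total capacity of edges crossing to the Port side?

Edges leaving {Depot, Jct1, HubB, Y2}: Jct1→Port (6), Y2→Port (16).
Cut capacity = 6 + 16 = 22.

22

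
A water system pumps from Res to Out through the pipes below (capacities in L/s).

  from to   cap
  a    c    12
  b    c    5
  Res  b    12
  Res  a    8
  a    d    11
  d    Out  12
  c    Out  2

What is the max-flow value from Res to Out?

Augment Res→a→c→Out: bottleneck 2, flow now 2.
Augment Res→a→d→Out: bottleneck 6, flow now 8.
Augment Res→b→c→a→d→Out: bottleneck 2, flow now 10. (uses reverse residual edge)
No augmenting path remains; maximum flow = 10.
In the residual graph, reachable from Res: {Res, b, c}.
Min-cut edges: Res→a (8), c→Out (2); capacity 8 + 2 = 10.
This cut is saturated, so no flow can exceed 10.

10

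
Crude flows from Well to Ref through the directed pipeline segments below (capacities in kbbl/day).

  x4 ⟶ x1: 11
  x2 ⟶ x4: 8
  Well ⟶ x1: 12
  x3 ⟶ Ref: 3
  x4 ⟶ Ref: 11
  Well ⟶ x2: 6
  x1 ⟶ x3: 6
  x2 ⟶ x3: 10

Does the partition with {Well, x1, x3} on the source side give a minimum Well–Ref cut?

Given cut capacity: 6 + 3 = 9.
Augment Well→x1→x3→Ref: bottleneck 3, flow now 3.
Augment Well→x2→x4→Ref: bottleneck 6, flow now 9.
No augmenting path remains; maximum flow = 9.
Cut capacity 9 equals the max flow, so it is a minimum cut.

Yes — it is a minimum cut (capacity 9).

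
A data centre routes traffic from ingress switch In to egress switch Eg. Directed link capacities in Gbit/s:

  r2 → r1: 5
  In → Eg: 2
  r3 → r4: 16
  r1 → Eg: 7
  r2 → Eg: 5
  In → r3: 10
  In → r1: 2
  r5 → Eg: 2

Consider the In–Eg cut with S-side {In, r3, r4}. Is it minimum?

Given cut capacity: 2 + 2 = 4.
Augment In→Eg: bottleneck 2, flow now 2.
Augment In→r1→Eg: bottleneck 2, flow now 4.
No augmenting path remains; maximum flow = 4.
Cut capacity 4 equals the max flow, so it is a minimum cut.

Yes — it is a minimum cut (capacity 4).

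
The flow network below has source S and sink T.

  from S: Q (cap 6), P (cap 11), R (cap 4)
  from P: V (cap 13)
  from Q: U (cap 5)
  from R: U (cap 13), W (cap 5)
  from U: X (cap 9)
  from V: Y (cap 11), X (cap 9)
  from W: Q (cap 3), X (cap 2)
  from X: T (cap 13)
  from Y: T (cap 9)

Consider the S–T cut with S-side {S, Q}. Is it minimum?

Yes — it is a minimum cut (capacity 20).

Given cut capacity: 11 + 4 + 5 = 20.
Augment S→P→V→X→T: bottleneck 9, flow now 9.
Augment S→P→V→Y→T: bottleneck 2, flow now 11.
Augment S→Q→U→X→T: bottleneck 4, flow now 15.
Augment S→Q→U→X→V→Y→T: bottleneck 1, flow now 16. (uses reverse residual edge)
Augment S→R→U→X→V→Y→T: bottleneck 4, flow now 20. (uses reverse residual edge)
No augmenting path remains; maximum flow = 20.
Cut capacity 20 equals the max flow, so it is a minimum cut.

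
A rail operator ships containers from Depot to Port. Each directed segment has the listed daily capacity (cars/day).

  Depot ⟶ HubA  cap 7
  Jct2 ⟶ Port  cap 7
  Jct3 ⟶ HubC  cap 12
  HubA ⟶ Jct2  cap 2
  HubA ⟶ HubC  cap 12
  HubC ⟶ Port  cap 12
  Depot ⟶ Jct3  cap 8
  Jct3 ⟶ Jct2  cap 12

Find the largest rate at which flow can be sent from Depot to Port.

Augment Depot→HubA→HubC→Port: bottleneck 7, flow now 7.
Augment Depot→Jct3→HubC→Port: bottleneck 5, flow now 12.
Augment Depot→Jct3→Jct2→Port: bottleneck 3, flow now 15.
No augmenting path remains; maximum flow = 15.
In the residual graph, reachable from Depot: {Depot}.
Min-cut edges: Depot→HubA (7), Depot→Jct3 (8); capacity 7 + 8 = 15.
This cut is saturated, so no flow can exceed 15.

15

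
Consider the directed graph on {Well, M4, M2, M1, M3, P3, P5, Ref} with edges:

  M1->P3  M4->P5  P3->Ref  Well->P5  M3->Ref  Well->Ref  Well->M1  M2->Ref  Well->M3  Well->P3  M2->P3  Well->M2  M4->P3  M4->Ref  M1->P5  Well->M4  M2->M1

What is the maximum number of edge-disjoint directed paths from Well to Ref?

Assign every edge capacity 1; by Menger, the answer equals the max flow.
Path Well→Ref (+1); total 1.
Path Well→M4→Ref (+1); total 2.
Path Well→M2→Ref (+1); total 3.
Path Well→M3→Ref (+1); total 4.
Path Well→P3→Ref (+1); total 5.
No residual Well→Ref path; max flow = 5.
Certifying cut of size 5: {P3→Ref, Well→M2, Well→M3, Well→M4, Well→Ref}.

5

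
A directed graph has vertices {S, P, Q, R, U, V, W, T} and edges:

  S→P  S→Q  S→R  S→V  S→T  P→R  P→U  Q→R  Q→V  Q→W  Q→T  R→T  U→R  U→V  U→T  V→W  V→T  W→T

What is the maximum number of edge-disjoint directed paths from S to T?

Assign every edge capacity 1; by Menger, the answer equals the max flow.
Path S→T (+1); total 1.
Path S→Q→T (+1); total 2.
Path S→R→T (+1); total 3.
Path S→V→T (+1); total 4.
Path S→P→U→T (+1); total 5.
No residual S→T path; max flow = 5.
Certifying cut of size 5: {S→P, S→Q, S→R, S→T, S→V}.

5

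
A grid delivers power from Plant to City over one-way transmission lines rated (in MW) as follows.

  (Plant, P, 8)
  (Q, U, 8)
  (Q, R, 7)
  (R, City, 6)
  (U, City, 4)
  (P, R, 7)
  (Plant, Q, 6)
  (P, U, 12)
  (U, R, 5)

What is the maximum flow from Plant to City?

Augment Plant→P→R→City: bottleneck 6, flow now 6.
Augment Plant→P→U→City: bottleneck 2, flow now 8.
Augment Plant→Q→U→City: bottleneck 2, flow now 10.
No augmenting path remains; maximum flow = 10.
In the residual graph, reachable from Plant: {Plant, P, Q, R, U}.
Min-cut edges: R→City (6), U→City (4); capacity 6 + 4 = 10.
This cut is saturated, so no flow can exceed 10.

10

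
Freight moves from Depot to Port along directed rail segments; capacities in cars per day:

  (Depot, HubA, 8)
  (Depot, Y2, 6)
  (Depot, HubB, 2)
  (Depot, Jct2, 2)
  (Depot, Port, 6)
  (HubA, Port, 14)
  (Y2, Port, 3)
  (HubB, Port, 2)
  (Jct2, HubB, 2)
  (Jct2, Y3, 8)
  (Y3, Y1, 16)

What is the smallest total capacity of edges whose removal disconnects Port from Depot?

Augment Depot→Port: bottleneck 6, flow now 6.
Augment Depot→HubA→Port: bottleneck 8, flow now 14.
Augment Depot→Y2→Port: bottleneck 3, flow now 17.
Augment Depot→HubB→Port: bottleneck 2, flow now 19.
No augmenting path remains; maximum flow = 19.
By max-flow min-cut, the minimum cut capacity equals the max flow.
In the residual graph, reachable from Depot: {Depot, Y2, HubB, Jct2, Y3, Y1}.
Min-cut edges: Depot→HubA (8), Depot→Port (6), Y2→Port (3), HubB→Port (2); capacity 8 + 6 + 3 + 2 = 19.

19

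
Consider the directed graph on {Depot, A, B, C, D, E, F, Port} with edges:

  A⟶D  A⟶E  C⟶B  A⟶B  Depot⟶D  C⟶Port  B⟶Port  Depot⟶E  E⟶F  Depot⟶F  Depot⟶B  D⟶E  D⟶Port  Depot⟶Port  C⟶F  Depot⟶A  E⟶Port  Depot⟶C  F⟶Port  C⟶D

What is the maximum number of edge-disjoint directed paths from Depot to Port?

Assign every edge capacity 1; by Menger, the answer equals the max flow.
Path Depot→Port (+1); total 1.
Path Depot→B→Port (+1); total 2.
Path Depot→C→Port (+1); total 3.
Path Depot→D→Port (+1); total 4.
Path Depot→E→Port (+1); total 5.
Path Depot→F→Port (+1); total 6.
No residual Depot→Port path; max flow = 6.
Certifying cut of size 6: {B→Port, D→Port, Depot→C, Depot→Port, E→Port, F→Port}.

6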